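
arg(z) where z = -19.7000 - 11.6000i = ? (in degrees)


Re = -19.7, Im = -11.6
arg = atan2(-11.6, -19.7) = -149.5090 degrees

arg(z) = -149.5090 degrees


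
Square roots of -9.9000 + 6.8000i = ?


|z| = sqrt(98.01+46.24) = 12.0104
sqrt((|z|+a)/2) = sqrt((12.0104+(-9.9))/2) = sqrt(1.0552) = 1.0272
sqrt((|z|-a)/2) = sqrt((12.0104-(-9.9))/2) = sqrt(10.9552) = 3.3099

±(1.0272 + 3.3099i) i.e. 1.0272 + 3.3099i and -1.0272 - 3.3099i


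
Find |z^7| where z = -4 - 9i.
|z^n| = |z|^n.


|z| = sqrt(16+81) = sqrt(97) = 9.8489
|z^7| = |z|^7 = (sqrt(97))^7 = 97^3 * sqrt(97) = 912673*sqrt(97)

|z^7| = 912673*sqrt(97) ≈ 8988786.5965


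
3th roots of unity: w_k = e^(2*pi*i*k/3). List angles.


The 3th roots of unity are cis(360k/3°) for k=0..2
Angle step = 360/3 = 120°
Primitive root: cis(120°)
Primitive root = -0.5000 + 0.8660i

3 roots at angles: 0°, 120°, 240°


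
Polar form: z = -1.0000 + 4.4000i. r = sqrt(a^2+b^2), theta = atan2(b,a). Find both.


r = sqrt(1+19.36) = sqrt(20.36) = 4.5122
theta = atan2(4.4, -1) = 102.8043 degrees

r = 4.5122, theta = 102.8043 degrees


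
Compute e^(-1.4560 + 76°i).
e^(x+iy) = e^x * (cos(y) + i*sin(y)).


e^-1.4560 = 0.23317
cos(76°) = 0.2419
sin(76°) = 0.9703
Real = 0.23317*0.2419 = 0.0564
Imag = 0.23317*0.9703 = 0.2262

0.0564 + 0.2262i


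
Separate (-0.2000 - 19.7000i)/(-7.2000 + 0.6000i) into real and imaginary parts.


Multiply by conjugate: (-0.2000 - 19.7000i)(-7.2000 - 0.6000i) / ((-7.2)^2 + 0.6^2)
Numerator real = -0.2*(-7.2) - (19.7)*0.6 = -10.38
Numerator imag = -19.7*(-7.2) - (-0.2)*0.6 = 141.96
Denominator = 52.2
Re(z) = -10.38/52.2 = -0.1989
Im(z) = 141.96/52.2 = 2.7195

Re(z) = -0.1989, Im(z) = 2.7195


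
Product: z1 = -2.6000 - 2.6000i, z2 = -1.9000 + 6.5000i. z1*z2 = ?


Real = -2.6*(-1.9) - (-2.6)*6.5 = 4.94 - (-16.9) = 21.84
Imag = -2.6*6.5 - (1.9)*(-2.6) = -16.9 + 4.94 = -11.96

21.8400 - 11.9600i


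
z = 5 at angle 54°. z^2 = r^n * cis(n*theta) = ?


r^2 = 5^2 = 25
n*theta = 2*54° = 108° = 108° (mod 360)
a = 25*cos(108°) = -7.7254
b = 25*sin(108°) = 23.7764

25 cis(108°) = -7.7254 + 23.7764i


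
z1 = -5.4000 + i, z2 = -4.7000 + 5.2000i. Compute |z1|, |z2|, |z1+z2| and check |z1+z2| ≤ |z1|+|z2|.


|z1| = sqrt((-5.4)^2 + 1^2) = sqrt(30.16) = 5.4918
|z2| = sqrt((-4.7)^2 + 5.2^2) = sqrt(49.13) = 7.0093
z1+z2 = -10.1000 + 6.2000i
|z1+z2| = sqrt(140.45) = 11.8512
|z1|+|z2| = 5.4918 + 7.0093 = 12.5011

|z1+z2| = 11.8512 ≤ |z1|+|z2| = 12.5011 (verified)


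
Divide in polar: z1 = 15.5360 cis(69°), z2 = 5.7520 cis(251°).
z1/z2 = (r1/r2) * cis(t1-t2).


r = 15.5360 / 5.7520 = 2.7010
theta = 69° - 251° = -182° = 178° (mod 360)

2.7010 cis(178°)


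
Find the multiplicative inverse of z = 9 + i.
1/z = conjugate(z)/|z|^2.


|z|^2 = 81+1 = 82
1/z = (9 - 1i)/82

1/z = 0.1098 - 0.0122i


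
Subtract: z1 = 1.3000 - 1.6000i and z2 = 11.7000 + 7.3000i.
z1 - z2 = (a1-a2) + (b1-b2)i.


Real: 1.3 - 11.7 = -10.4
Imag: -1.6 - 7.3 = -8.9

-10.4000 - 8.9000i


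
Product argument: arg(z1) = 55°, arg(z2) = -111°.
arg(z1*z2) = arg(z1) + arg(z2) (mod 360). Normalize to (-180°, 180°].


arg(z1*z2) = 55° - 111° = -56°
Normalized to (-180°, 180°]: -56°

-56°


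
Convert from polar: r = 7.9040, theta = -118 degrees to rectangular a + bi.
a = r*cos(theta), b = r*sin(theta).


a = 7.9040*cos(-118°) = 7.9040*(-0.46947) = -3.7107
b = 7.9040*sin(-118°) = 7.9040*(-0.88295) = -6.9788

-3.7107 - 6.9788i


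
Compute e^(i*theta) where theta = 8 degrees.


cos(8°) = 0.9903
sin(8°) = 0.1392

e^(i*8°) = 0.9903 + 0.1392i


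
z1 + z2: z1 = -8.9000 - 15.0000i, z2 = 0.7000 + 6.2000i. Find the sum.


Real: -8.9 + 0.7 = -8.2
Imag: -15 + 6.2 = -8.8

-8.2000 - 8.8000i


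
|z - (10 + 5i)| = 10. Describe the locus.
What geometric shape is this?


|z - z0| = r is a circle with center z0 and radius r.
Center = (10, 5), radius = 10

Circle with center (10, 5) and radius 10


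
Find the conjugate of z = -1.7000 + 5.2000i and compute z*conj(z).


z_bar = -1.7000 - 5.2000i
z*z_bar = (-1.7)^2 + 5.2^2 = 2.89 + 27.04 = 29.93

z_bar = -1.7000 - 5.2000i, z*z_bar = 29.93


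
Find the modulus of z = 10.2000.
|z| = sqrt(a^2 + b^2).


|z| = sqrt(10.2^2 + 0^2) = sqrt(104.04 + 0) = sqrt(104.04) = 10.2000

|z| = 10.2000


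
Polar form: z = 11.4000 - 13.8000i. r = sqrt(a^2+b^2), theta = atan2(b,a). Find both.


r = sqrt(129.96+190.44) = sqrt(320.4) = 17.8997
theta = atan2(-13.8, 11.4) = -50.4403 degrees

r = 17.8997, theta = -50.4403 degrees


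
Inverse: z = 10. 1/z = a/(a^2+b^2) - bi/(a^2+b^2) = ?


|z|^2 = 100+0 = 100
1/z = (10 - 0i)/100

1/z = 0.1000 + 0i


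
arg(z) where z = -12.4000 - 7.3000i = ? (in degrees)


Re = -12.4, Im = -7.3
arg = atan2(-7.3, -12.4) = -149.5143 degrees

arg(z) = -149.5143 degrees


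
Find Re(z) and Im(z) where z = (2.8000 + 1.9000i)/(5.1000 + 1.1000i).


Multiply by conjugate: (2.8000 + 1.9000i)(5.1000 - 1.1000i) / (5.1^2 + 1.1^2)
Numerator real = 2.8*5.1 + 1.9*1.1 = 16.37
Numerator imag = 1.9*5.1 - 2.8*1.1 = 6.61
Denominator = 27.22
Re(z) = 16.37/27.22 = 0.6014
Im(z) = 6.61/27.22 = 0.2428

Re(z) = 0.6014, Im(z) = 0.2428


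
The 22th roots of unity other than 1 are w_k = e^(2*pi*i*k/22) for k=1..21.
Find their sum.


With w = e^(2*pi*i/22), all 22 of the 22th roots of unity w^0 = 1, w, ..., w^(21) sum to 0: 1 + w + ... + w^(21) = (1 - w^22)/(1 - w) = 0 since w^22 = 1, w ≠ 1.
Removing the root 1: w + w^2 + ... + w^(21) = 0 - 1 = -1

Sum = -1


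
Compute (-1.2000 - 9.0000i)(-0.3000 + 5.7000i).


Real = -1.2*(-0.3) - (-9)*5.7 = 0.36 - (-51.3) = 51.66
Imag = -1.2*5.7 - (0.3)*(-9) = -6.84 + 2.7 = -4.14

51.6600 - 4.1400i


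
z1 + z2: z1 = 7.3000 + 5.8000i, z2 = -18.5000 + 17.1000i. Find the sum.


Real: 7.3 - 18.5 = -11.2
Imag: 5.8 + 17.1 = 22.9

-11.2000 + 22.9000i


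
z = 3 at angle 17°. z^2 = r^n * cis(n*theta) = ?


r^2 = 3^2 = 9
n*theta = 2*17° = 34° = 34° (mod 360)
a = 9*cos(34°) = 7.4613
b = 9*sin(34°) = 5.0327

9 cis(34°) = 7.4613 + 5.0327i


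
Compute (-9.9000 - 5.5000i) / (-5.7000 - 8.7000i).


Conjugate of z2 = -5.7000 + 8.7000i
Numerator: (-9.9000 - 5.5000i)(-5.7000 + 8.7000i) = 104.2800 - 54.7800i
Denominator: (-5.7)^2 + (-8.7)^2 = 108.18
Result = (104.2800 - 54.7800i)/108.18

0.9639 - 0.5064i


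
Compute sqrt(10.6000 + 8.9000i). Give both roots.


|z| = sqrt(112.36+79.21) = 13.8409
sqrt((|z|+a)/2) = sqrt((13.8409+10.6)/2) = sqrt(12.2204) = 3.4958
sqrt((|z|-a)/2) = sqrt((13.8409-10.6)/2) = sqrt(1.6204) = 1.2730

±(3.4958 + 1.2730i) i.e. 3.4958 + 1.2730i and -3.4958 - 1.2730i


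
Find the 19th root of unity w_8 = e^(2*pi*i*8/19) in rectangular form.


Angle = 360*8/19 = 151.5789°
a = cos(151.5789°) = -0.8795
b = sin(151.5789°) = 0.4759

-0.8795 + 0.4759i


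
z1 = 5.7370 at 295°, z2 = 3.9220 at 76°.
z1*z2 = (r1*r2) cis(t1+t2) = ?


r = 5.7370 * 3.9220 = 22.5005
theta = 295° + 76° = 371° = 11° (mod 360)

22.5005 cis(11°)


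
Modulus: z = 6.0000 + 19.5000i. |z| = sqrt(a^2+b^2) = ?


|z| = sqrt(6^2 + 19.5^2) = sqrt(36 + 380.25) = sqrt(416.25) = 20.4022

|z| = 20.4022


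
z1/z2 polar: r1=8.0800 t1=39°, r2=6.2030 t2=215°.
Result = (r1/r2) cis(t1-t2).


r = 8.0800 / 6.2030 = 1.3026
theta = 39° - 215° = -176° = 184° (mod 360)

1.3026 cis(184°)


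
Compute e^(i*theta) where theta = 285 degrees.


cos(285°) = 0.2588
sin(285°) = -0.9659

e^(i*285°) = 0.2588 - 0.9659i


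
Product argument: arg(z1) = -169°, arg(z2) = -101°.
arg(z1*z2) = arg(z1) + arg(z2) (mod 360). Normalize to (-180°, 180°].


arg(z1*z2) = -169° - 101° = -270°
Normalized to (-180°, 180°]: 90°

90°


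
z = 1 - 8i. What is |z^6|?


|z| = sqrt(1+64) = sqrt(65) = 8.0623
|z^6| = |z|^6 = (sqrt(65))^6 = 65^3 = 274625

|z^6| = 274625


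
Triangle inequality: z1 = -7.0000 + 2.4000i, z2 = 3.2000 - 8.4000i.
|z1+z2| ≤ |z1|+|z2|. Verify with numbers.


|z1| = sqrt((-7)^2 + 2.4^2) = sqrt(54.76) = 7.4000
|z2| = sqrt(3.2^2 + (-8.4)^2) = sqrt(80.8) = 8.9889
z1+z2 = -3.8000 - 6.0000i
|z1+z2| = sqrt(50.44) = 7.1021
|z1|+|z2| = 7.4000 + 8.9889 = 16.3889

|z1+z2| = 7.1021 ≤ |z1|+|z2| = 16.3889 (verified)


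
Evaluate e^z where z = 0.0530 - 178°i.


e^0.0530 = 1.0544
cos(-178°) = -0.9994
sin(-178°) = -0.0349
Real = 1.0544*(-0.9994) = -1.0538
Imag = 1.0544*(-0.0349) = -0.0368

-1.0538 - 0.0368i


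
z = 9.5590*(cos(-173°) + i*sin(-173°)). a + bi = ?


a = 9.5590*cos(-173°) = 9.5590*(-0.992546) = -9.4877
b = 9.5590*sin(-173°) = 9.5590*(-0.121869) = -1.1649

-9.4877 - 1.1649i


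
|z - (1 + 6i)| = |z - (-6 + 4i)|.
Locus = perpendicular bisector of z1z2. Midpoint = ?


Equal distances means the locus is the perpendicular bisector of z1 and z2.
Midpoint = ((1+(-6))/2, (6+4)/2) = (-2.5000, 5.0000)

Perpendicular bisector through (-2.5000, 5.0000)


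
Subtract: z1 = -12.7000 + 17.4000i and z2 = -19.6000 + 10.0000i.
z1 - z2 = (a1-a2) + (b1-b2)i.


Real: -12.7 + 19.6 = 6.9
Imag: 17.4 - 10 = 7.4

6.9000 + 7.4000i


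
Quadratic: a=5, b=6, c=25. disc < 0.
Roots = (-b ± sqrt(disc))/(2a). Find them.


disc = 6^2 - 4*5*25 = 36 - 500 = -464
sqrt(|disc|) = sqrt(464) = 21.5407
Real part = -6/(2*5) = -0.6000
Imag part = 21.5407/(2*5) = 2.1541

-0.6000 ± 2.1541i


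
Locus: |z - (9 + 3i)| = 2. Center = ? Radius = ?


|z - z0| = r is a circle with center z0 and radius r.
Center = (9, 3), radius = 2

Circle with center (9, 3) and radius 2


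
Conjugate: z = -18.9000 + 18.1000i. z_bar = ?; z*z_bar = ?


z_bar = -18.9000 - 18.1000i
z*z_bar = (-18.9)^2 + 18.1^2 = 357.21 + 327.61 = 684.82

z_bar = -18.9000 - 18.1000i, z*z_bar = 684.82


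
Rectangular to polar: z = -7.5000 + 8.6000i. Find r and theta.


r = sqrt(56.25+73.96) = sqrt(130.21) = 11.4110
theta = atan2(8.6, -7.5) = 131.0915 degrees

r = 11.4110, theta = 131.0915 degrees


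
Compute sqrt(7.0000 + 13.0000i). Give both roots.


|z| = sqrt(49+169) = 14.7648
sqrt((|z|+a)/2) = sqrt((14.7648+7)/2) = sqrt(10.8824) = 3.2989
sqrt((|z|-a)/2) = sqrt((14.7648-7)/2) = sqrt(3.8824) = 1.9704

±(3.2989 + 1.9704i) i.e. 3.2989 + 1.9704i and -3.2989 - 1.9704i


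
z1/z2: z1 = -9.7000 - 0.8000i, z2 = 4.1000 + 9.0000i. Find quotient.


Conjugate of z2 = 4.1000 - 9.0000i
Numerator: (-9.7000 - 0.8000i)(4.1000 - 9.0000i) = -46.9700 + 84.0200i
Denominator: 4.1^2 + 9^2 = 97.81
Result = (-46.9700 + 84.0200i)/97.81

-0.4802 + 0.8590i


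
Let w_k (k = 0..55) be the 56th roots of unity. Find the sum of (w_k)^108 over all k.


The roots are w_k = w^k with w = e^(2*pi*i/56), and (w^k)^108 = (w^108)^k.
So S = 1 + u + u^2 + ... + u^(55) with u = w^108.
108 = 1*56 + 52, so 108 is not a multiple of 56: u = (w^56)^1 * w^52 = w^52 ≠ 1 (w is a primitive 56th root), while u^56 = (w^56)^108 = 1.
Geometric series: S = (1 - u^56)/(1 - u) = (1 - 1)/(1 - u) = 0

S = 0


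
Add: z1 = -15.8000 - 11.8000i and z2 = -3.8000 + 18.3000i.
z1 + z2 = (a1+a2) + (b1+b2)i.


Real: -15.8 - 3.8 = -19.6
Imag: -11.8 + 18.3 = 6.5

-19.6000 + 6.5000i


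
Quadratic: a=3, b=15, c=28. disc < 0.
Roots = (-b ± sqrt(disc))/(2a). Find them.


disc = 15^2 - 4*3*28 = 225 - 336 = -111
sqrt(|disc|) = sqrt(111) = 10.5357
Real part = -15/(2*3) = -2.5000
Imag part = 10.5357/(2*3) = 1.7559

-2.5000 ± 1.7559i


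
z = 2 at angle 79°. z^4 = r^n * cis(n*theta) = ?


r^4 = 2^4 = 16
n*theta = 4*79° = 316° = 316° (mod 360)
a = 16*cos(316°) = 11.5094
b = 16*sin(316°) = -11.1145

16 cis(316°) = 11.5094 - 11.1145i


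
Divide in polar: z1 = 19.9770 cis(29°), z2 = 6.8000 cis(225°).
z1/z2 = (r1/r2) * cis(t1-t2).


r = 19.9770 / 6.8000 = 2.9378
theta = 29° - 225° = -196° = 164° (mod 360)

2.9378 cis(164°)


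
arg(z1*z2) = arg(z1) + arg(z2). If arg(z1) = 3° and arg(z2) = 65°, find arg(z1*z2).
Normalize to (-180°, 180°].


arg(z1*z2) = 3° + 65° = 68°
Normalized to (-180°, 180°]: 68°

68°


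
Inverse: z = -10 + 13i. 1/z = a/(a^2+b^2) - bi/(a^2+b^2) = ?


|z|^2 = 100+169 = 269
1/z = (-10 - 13i)/269

1/z = -0.0372 - 0.0483i


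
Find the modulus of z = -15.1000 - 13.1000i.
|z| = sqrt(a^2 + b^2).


|z| = sqrt((-15.1)^2 + (-13.1)^2) = sqrt(228.01 + 171.61) = sqrt(399.62) = 19.9905

|z| = 19.9905


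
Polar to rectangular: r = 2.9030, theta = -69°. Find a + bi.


a = 2.9030*cos(-69°) = 2.9030*0.35837 = 1.0403
b = 2.9030*sin(-69°) = 2.9030*(-0.9336) = -2.7102

1.0403 - 2.7102i


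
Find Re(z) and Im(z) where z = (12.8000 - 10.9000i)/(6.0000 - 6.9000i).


Multiply by conjugate: (12.8000 - 10.9000i)(6.0000 + 6.9000i) / (6^2 + (-6.9)^2)
Numerator real = 12.8*6 - (10.9)*(-6.9) = 152.01
Numerator imag = -10.9*6 - 12.8*(-6.9) = 22.92
Denominator = 83.61
Re(z) = 152.01/83.61 = 1.8181
Im(z) = 22.92/83.61 = 0.2741

Re(z) = 1.8181, Im(z) = 0.2741


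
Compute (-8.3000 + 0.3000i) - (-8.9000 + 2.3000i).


Real: -8.3 + 8.9 = 0.6
Imag: 0.3 - 2.3 = -2

0.6000 - 2.0000i


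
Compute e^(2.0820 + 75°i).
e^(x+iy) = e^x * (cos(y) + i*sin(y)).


e^2.0820 = 8.0205
cos(75°) = 0.25882
sin(75°) = 0.96593
Real = 8.0205*0.25882 = 2.0759
Imag = 8.0205*0.96593 = 7.7472

2.0759 + 7.7472i


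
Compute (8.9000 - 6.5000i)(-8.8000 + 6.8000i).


Real = 8.9*(-8.8) - (-6.5)*6.8 = -78.32 - (-44.2) = -34.12
Imag = 8.9*6.8 - (8.8)*(-6.5) = 60.52 + 57.2 = 117.72

-34.1200 + 117.7200i


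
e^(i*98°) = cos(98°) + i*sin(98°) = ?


cos(98°) = -0.1392
sin(98°) = 0.9903

e^(i*98°) = -0.1392 + 0.9903i


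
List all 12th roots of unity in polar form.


The 12th roots of unity are cis(360k/12°) for k=0..11
Angle step = 360/12 = 30°
Primitive root: cis(30°)
Primitive root = 0.8660 + 0.5000i

12 roots at angles: 0°, 30°, 60°, 90°, 120°, 150°, 180°, 210°, 240°, 270°, 300°, 330°


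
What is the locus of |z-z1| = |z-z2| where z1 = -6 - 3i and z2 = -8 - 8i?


Equal distances means the locus is the perpendicular bisector of z1 and z2.
Midpoint = ((-6+(-8))/2, (-3+(-8))/2) = (-7.0000, -5.5000)

Perpendicular bisector through (-7.0000, -5.5000)


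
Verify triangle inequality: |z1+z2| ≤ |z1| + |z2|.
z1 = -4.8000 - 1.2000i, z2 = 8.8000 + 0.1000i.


|z1| = sqrt((-4.8)^2 + (-1.2)^2) = sqrt(24.48) = 4.9477
|z2| = sqrt(8.8^2 + 0.1^2) = sqrt(77.45) = 8.8006
z1+z2 = 4.0000 - 1.1000i
|z1+z2| = sqrt(17.21) = 4.1485
|z1|+|z2| = 4.9477 + 8.8006 = 13.7483

|z1+z2| = 4.1485 ≤ |z1|+|z2| = 13.7483 (verified)


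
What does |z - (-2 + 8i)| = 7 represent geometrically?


|z - z0| = r is a circle with center z0 and radius r.
Center = (-2, 8), radius = 7

Circle with center (-2, 8) and radius 7


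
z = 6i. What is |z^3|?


|z| = sqrt(0+36) = sqrt(36) = 6
|z^3| = |z|^3 = 6^3 = 216

|z^3| = 216


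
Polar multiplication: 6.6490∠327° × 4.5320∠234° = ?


r = 6.6490 * 4.5320 = 30.1333
theta = 327° + 234° = 561° = 201° (mod 360)

30.1333 cis(201°)


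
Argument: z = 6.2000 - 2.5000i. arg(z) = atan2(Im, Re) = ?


Re = 6.2, Im = -2.5
arg = atan2(-2.5, 6.2) = -21.9606 degrees

arg(z) = -21.9606 degrees


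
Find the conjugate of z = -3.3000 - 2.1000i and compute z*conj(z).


z_bar = -3.3000 + 2.1000i
z*z_bar = (-3.3)^2 + (-2.1)^2 = 10.89 + 4.41 = 15.3

z_bar = -3.3000 + 2.1000i, z*z_bar = 15.3


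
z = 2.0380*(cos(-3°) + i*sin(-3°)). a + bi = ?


a = 2.0380*cos(-3°) = 2.0380*0.99863 = 2.0352
b = 2.0380*sin(-3°) = 2.0380*(-0.05234) = -0.1067

2.0352 - 0.1067i


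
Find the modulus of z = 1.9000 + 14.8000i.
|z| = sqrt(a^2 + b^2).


|z| = sqrt(1.9^2 + 14.8^2) = sqrt(3.61 + 219.04) = sqrt(222.65) = 14.9215

|z| = 14.9215


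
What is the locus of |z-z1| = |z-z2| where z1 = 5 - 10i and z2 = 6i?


Equal distances means the locus is the perpendicular bisector of z1 and z2.
Midpoint = ((5+0)/2, (-10+6)/2) = (2.5000, -2.0000)

Perpendicular bisector through (2.5000, -2.0000)


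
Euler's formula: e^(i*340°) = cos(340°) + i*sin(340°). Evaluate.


cos(340°) = 0.9397
sin(340°) = -0.3420

e^(i*340°) = 0.9397 - 0.3420i


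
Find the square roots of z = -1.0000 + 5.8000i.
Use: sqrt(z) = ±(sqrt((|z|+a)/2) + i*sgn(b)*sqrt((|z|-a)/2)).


|z| = sqrt(1+33.64) = 5.8856
sqrt((|z|+a)/2) = sqrt((5.8856+(-1))/2) = sqrt(2.4428) = 1.5629
sqrt((|z|-a)/2) = sqrt((5.8856-(-1))/2) = sqrt(3.4428) = 1.8555

±(1.5629 + 1.8555i) i.e. 1.5629 + 1.8555i and -1.5629 - 1.8555i


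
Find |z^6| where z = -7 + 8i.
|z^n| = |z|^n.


|z| = sqrt(49+64) = sqrt(113) = 10.6301
|z^6| = |z|^6 = (sqrt(113))^6 = 113^3 = 1442897

|z^6| = 1442897


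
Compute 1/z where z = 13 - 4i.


|z|^2 = 169+16 = 185
1/z = (13 + 4i)/185

1/z = 0.0703 + 0.0216i


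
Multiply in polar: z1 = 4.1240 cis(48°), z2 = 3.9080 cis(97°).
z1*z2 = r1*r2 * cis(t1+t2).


r = 4.1240 * 3.9080 = 16.1166
theta = 48° + 97° = 145° = 145° (mod 360)

16.1166 cis(145°)


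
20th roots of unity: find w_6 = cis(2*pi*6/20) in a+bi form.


Angle = 360*6/20 = 108°
a = cos(108°) = -0.3090
b = sin(108°) = 0.9511

-0.3090 + 0.9511i


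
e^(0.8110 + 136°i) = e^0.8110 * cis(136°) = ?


e^0.8110 = 2.2502
cos(136°) = -0.7193
sin(136°) = 0.69466
Real = 2.2502*(-0.7193) = -1.6186
Imag = 2.2502*0.69466 = 1.5631

-1.6186 + 1.5631i


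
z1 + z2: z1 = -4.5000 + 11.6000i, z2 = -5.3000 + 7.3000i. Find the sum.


Real: -4.5 - 5.3 = -9.8
Imag: 11.6 + 7.3 = 18.9

-9.8000 + 18.9000i


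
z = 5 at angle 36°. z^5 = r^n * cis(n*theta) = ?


r^5 = 5^5 = 3125
n*theta = 5*36° = 180° = 180° (mod 360)
a = 3125*cos(180°) = -3125.0000
b = 3125*sin(180°) = 0

3125 cis(180°) = -3125.0000 + 0i


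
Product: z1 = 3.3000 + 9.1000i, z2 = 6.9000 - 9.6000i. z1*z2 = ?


Real = 3.3*6.9 - 9.1*(-9.6) = 22.77 - (-87.36) = 110.13
Imag = 3.3*(-9.6) + 6.9*9.1 = -31.68 + 62.79 = 31.11

110.1300 + 31.1100i


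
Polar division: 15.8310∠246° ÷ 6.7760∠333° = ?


r = 15.8310 / 6.7760 = 2.3363
theta = 246° - 333° = -87° = 273° (mod 360)

2.3363 cis(273°)


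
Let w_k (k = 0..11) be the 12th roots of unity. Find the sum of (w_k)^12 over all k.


The roots are w_k = w^k with w = e^(2*pi*i/12), and (w^k)^12 = (w^12)^k.
So S = 1 + u + u^2 + ... + u^(11) with u = w^12.
12 = 1*12 + 0, so 12 is a multiple of 12 and u = (w^12)^1 = 1.
Every one of the 12 terms equals 1: S = 12

S = 12


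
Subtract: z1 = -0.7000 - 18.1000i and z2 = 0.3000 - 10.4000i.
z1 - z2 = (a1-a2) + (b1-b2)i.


Real: -0.7 - 0.3 = -1
Imag: -18.1 + 10.4 = -7.7

-1.0000 - 7.7000i


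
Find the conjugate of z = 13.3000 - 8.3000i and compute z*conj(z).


z_bar = 13.3000 + 8.3000i
z*z_bar = 13.3^2 + (-8.3)^2 = 176.89 + 68.89 = 245.78

z_bar = 13.3000 + 8.3000i, z*z_bar = 245.78


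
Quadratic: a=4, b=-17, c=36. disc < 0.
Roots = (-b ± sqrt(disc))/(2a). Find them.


disc = (-17)^2 - 4*4*36 = 289 - 576 = -287
sqrt(|disc|) = sqrt(287) = 16.9411
Real part = 17/(2*4) = 2.1250
Imag part = 16.9411/(2*4) = 2.1176

2.1250 ± 2.1176i


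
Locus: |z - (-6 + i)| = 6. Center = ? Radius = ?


|z - z0| = r is a circle with center z0 and radius r.
Center = (-6, 1), radius = 6

Circle with center (-6, 1) and radius 6


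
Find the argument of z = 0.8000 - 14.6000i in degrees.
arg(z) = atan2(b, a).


Re = 0.8, Im = -14.6
arg = atan2(-14.6, 0.8) = -86.8636 degrees

arg(z) = -86.8636 degrees


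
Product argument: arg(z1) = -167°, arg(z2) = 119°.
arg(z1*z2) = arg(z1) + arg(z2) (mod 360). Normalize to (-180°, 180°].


arg(z1*z2) = -167° + 119° = -48°
Normalized to (-180°, 180°]: -48°

-48°


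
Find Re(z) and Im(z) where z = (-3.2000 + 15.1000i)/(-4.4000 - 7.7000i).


Multiply by conjugate: (-3.2000 + 15.1000i)(-4.4000 + 7.7000i) / ((-4.4)^2 + (-7.7)^2)
Numerator real = -3.2*(-4.4) + 15.1*(-7.7) = -102.19
Numerator imag = 15.1*(-4.4) - (-3.2)*(-7.7) = -91.08
Denominator = 78.65
Re(z) = -102.19/78.65 = -1.2993
Im(z) = -91.08/78.65 = -1.1580

Re(z) = -1.2993, Im(z) = -1.1580


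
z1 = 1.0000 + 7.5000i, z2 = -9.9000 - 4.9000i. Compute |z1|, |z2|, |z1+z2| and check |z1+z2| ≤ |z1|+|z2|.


|z1| = sqrt(1^2 + 7.5^2) = sqrt(57.25) = 7.5664
|z2| = sqrt((-9.9)^2 + (-4.9)^2) = sqrt(122.02) = 11.0463
z1+z2 = -8.9000 + 2.6000i
|z1+z2| = sqrt(85.97) = 9.2720
|z1|+|z2| = 7.5664 + 11.0463 = 18.6127

|z1+z2| = 9.2720 ≤ |z1|+|z2| = 18.6127 (verified)


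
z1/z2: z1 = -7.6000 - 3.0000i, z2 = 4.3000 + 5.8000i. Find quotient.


Conjugate of z2 = 4.3000 - 5.8000i
Numerator: (-7.6000 - 3.0000i)(4.3000 - 5.8000i) = -50.0800 + 31.1800i
Denominator: 4.3^2 + 5.8^2 = 52.13
Result = (-50.0800 + 31.1800i)/52.13

-0.9607 + 0.5981i


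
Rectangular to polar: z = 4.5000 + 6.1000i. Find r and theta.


r = sqrt(20.25+37.21) = sqrt(57.46) = 7.5802
theta = atan2(6.1, 4.5) = 53.5836 degrees

r = 7.5802, theta = 53.5836 degrees


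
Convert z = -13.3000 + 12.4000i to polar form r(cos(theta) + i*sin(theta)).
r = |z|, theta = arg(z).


r = sqrt(176.89+153.76) = sqrt(330.65) = 18.1838
theta = atan2(12.4, -13.3) = 137.0056 degrees

r = 18.1838, theta = 137.0056 degrees


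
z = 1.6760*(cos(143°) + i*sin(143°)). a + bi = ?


a = 1.6760*cos(143°) = 1.6760*(-0.7986) = -1.3385
b = 1.6760*sin(143°) = 1.6760*0.6018 = 1.0086

-1.3385 + 1.0086i


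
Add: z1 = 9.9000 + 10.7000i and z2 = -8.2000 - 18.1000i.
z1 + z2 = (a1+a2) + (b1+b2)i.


Real: 9.9 - 8.2 = 1.7
Imag: 10.7 - 18.1 = -7.4

1.7000 - 7.4000i


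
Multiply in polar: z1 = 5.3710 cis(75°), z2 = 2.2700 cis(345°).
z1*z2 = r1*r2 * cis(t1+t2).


r = 5.3710 * 2.2700 = 12.1922
theta = 75° + 345° = 420° = 60° (mod 360)

12.1922 cis(60°)


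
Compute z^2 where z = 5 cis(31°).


r^2 = 5^2 = 25
n*theta = 2*31° = 62° = 62° (mod 360)
a = 25*cos(62°) = 11.7368
b = 25*sin(62°) = 22.0737

25 cis(62°) = 11.7368 + 22.0737i


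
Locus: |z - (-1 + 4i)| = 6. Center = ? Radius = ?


|z - z0| = r is a circle with center z0 and radius r.
Center = (-1, 4), radius = 6

Circle with center (-1, 4) and radius 6


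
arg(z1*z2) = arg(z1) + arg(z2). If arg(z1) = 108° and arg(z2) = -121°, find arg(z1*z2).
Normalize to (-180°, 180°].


arg(z1*z2) = 108° - 121° = -13°
Normalized to (-180°, 180°]: -13°

-13°


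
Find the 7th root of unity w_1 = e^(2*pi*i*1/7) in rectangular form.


Angle = 360*1/7 = 51.4286°
a = cos(51.4286°) = 0.6235
b = sin(51.4286°) = 0.7818

0.6235 + 0.7818i


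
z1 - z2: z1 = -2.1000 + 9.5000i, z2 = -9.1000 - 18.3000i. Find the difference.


Real: -2.1 + 9.1 = 7
Imag: 9.5 + 18.3 = 27.8

7.0000 + 27.8000i


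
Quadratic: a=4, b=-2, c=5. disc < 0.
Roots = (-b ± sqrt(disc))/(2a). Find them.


disc = (-2)^2 - 4*4*5 = 4 - 80 = -76
sqrt(|disc|) = sqrt(76) = 8.7178
Real part = 2/(2*4) = 0.2500
Imag part = 8.7178/(2*4) = 1.0897

0.2500 ± 1.0897i


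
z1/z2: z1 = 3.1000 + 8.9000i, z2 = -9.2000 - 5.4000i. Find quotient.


Conjugate of z2 = -9.2000 + 5.4000i
Numerator: (3.1000 + 8.9000i)(-9.2000 + 5.4000i) = -76.5800 - 65.1400i
Denominator: (-9.2)^2 + (-5.4)^2 = 113.8
Result = (-76.5800 - 65.1400i)/113.8

-0.6729 - 0.5724i


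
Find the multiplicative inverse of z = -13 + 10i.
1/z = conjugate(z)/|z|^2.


|z|^2 = 169+100 = 269
1/z = (-13 - 10i)/269

1/z = -0.0483 - 0.0372i


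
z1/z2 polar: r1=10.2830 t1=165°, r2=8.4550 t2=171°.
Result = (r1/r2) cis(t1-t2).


r = 10.2830 / 8.4550 = 1.2162
theta = 165° - 171° = -6° = 354° (mod 360)

1.2162 cis(354°)


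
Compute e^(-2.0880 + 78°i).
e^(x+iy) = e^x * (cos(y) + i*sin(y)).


e^-2.0880 = 0.1239
cos(78°) = 0.2079
sin(78°) = 0.9781
Real = 0.1239*0.2079 = 0.0258
Imag = 0.1239*0.9781 = 0.1212

0.0258 + 0.1212i


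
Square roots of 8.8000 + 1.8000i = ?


|z| = sqrt(77.44+3.24) = 8.9822
sqrt((|z|+a)/2) = sqrt((8.9822+8.8)/2) = sqrt(8.8911) = 2.9818
sqrt((|z|-a)/2) = sqrt((8.9822-8.8)/2) = sqrt(0.0911) = 0.3018

±(2.9818 + 0.3018i) i.e. 2.9818 + 0.3018i and -2.9818 - 0.3018i


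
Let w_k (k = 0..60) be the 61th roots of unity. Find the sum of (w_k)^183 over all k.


The roots are w_k = w^k with w = e^(2*pi*i/61), and (w^k)^183 = (w^183)^k.
So S = 1 + u + u^2 + ... + u^(60) with u = w^183.
183 = 3*61 + 0, so 183 is a multiple of 61 and u = (w^61)^3 = 1.
Every one of the 61 terms equals 1: S = 61

S = 61


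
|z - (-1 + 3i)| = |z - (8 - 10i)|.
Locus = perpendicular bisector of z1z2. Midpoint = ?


Equal distances means the locus is the perpendicular bisector of z1 and z2.
Midpoint = ((-1+8)/2, (3+(-10))/2) = (3.5000, -3.5000)

Perpendicular bisector through (3.5000, -3.5000)


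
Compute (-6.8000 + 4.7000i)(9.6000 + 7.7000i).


Real = -6.8*9.6 - 4.7*7.7 = -65.28 - 36.19 = -101.47
Imag = -6.8*7.7 + 9.6*4.7 = -52.36 + 45.12 = -7.24

-101.4700 - 7.2400i


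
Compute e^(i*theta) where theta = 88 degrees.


cos(88°) = 0.0349
sin(88°) = 0.9994

e^(i*88°) = 0.0349 + 0.9994i


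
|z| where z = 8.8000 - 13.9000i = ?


|z| = sqrt(8.8^2 + (-13.9)^2) = sqrt(77.44 + 193.21) = sqrt(270.65) = 16.4514

|z| = 16.4514


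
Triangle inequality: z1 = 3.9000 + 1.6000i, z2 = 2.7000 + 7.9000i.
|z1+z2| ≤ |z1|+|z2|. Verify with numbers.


|z1| = sqrt(3.9^2 + 1.6^2) = sqrt(17.77) = 4.2154
|z2| = sqrt(2.7^2 + 7.9^2) = sqrt(69.7) = 8.3487
z1+z2 = 6.6000 + 9.5000i
|z1+z2| = sqrt(133.81) = 11.5676
|z1|+|z2| = 4.2154 + 8.3487 = 12.5641

|z1+z2| = 11.5676 ≤ |z1|+|z2| = 12.5641 (verified)


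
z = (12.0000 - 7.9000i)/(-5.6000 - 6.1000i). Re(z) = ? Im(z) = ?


Multiply by conjugate: (12.0000 - 7.9000i)(-5.6000 + 6.1000i) / ((-5.6)^2 + (-6.1)^2)
Numerator real = 12*(-5.6) - (7.9)*(-6.1) = -19.01
Numerator imag = -7.9*(-5.6) - 12*(-6.1) = 117.44
Denominator = 68.57
Re(z) = -19.01/68.57 = -0.2772
Im(z) = 117.44/68.57 = 1.7127

Re(z) = -0.2772, Im(z) = 1.7127


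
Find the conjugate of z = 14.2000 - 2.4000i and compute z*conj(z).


z_bar = 14.2000 + 2.4000i
z*z_bar = 14.2^2 + (-2.4)^2 = 201.64 + 5.76 = 207.4

z_bar = 14.2000 + 2.4000i, z*z_bar = 207.4


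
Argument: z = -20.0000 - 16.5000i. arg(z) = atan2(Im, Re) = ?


Re = -20, Im = -16.5
arg = atan2(-16.5, -20) = -140.4774 degrees

arg(z) = -140.4774 degrees


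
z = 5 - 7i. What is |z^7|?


|z| = sqrt(25+49) = sqrt(74) = 8.6023
|z^7| = |z|^7 = (sqrt(74))^7 = 74^3 * sqrt(74) = 405224*sqrt(74)

|z^7| = 405224*sqrt(74) ≈ 3485868.6540


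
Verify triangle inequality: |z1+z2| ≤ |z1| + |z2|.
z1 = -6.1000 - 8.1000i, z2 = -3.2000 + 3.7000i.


|z1| = sqrt((-6.1)^2 + (-8.1)^2) = sqrt(102.82) = 10.1400
|z2| = sqrt((-3.2)^2 + 3.7^2) = sqrt(23.93) = 4.8918
z1+z2 = -9.3000 - 4.4000i
|z1+z2| = sqrt(105.85) = 10.2883
|z1|+|z2| = 10.1400 + 4.8918 = 15.0318

|z1+z2| = 10.2883 ≤ |z1|+|z2| = 15.0318 (verified)


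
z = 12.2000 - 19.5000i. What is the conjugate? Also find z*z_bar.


z_bar = 12.2000 + 19.5000i
z*z_bar = 12.2^2 + (-19.5)^2 = 148.84 + 380.25 = 529.09

z_bar = 12.2000 + 19.5000i, z*z_bar = 529.09


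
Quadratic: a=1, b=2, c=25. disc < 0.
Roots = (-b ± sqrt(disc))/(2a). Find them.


disc = 2^2 - 4*1*25 = 4 - 100 = -96
sqrt(|disc|) = sqrt(96) = 9.7980
Real part = -2/(2*1) = -1.0000
Imag part = 9.7980/(2*1) = 4.8990

-1.0000 ± 4.8990i


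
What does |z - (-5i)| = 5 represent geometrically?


|z - z0| = r is a circle with center z0 and radius r.
Center = (0, -5), radius = 5

Circle with center (0, -5) and radius 5


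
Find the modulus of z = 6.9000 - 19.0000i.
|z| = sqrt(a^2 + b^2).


|z| = sqrt(6.9^2 + (-19)^2) = sqrt(47.61 + 361) = sqrt(408.61) = 20.2141

|z| = 20.2141


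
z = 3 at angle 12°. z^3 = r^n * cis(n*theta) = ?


r^3 = 3^3 = 27
n*theta = 3*12° = 36° = 36° (mod 360)
a = 27*cos(36°) = 21.8435
b = 27*sin(36°) = 15.8702

27 cis(36°) = 21.8435 + 15.8702i


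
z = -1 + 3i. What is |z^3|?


|z| = sqrt(1+9) = sqrt(10) = 3.1623
|z^3| = |z|^3 = (sqrt(10))^3 = 10*sqrt(10)

|z^3| = 10*sqrt(10) ≈ 31.6228


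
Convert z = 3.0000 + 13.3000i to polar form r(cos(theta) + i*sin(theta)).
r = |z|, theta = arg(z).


r = sqrt(9+176.89) = sqrt(185.89) = 13.6341
theta = atan2(13.3, 3) = 77.2889 degrees

r = 13.6341, theta = 77.2889 degrees


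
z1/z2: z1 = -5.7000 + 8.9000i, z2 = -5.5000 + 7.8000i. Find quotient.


Conjugate of z2 = -5.5000 - 7.8000i
Numerator: (-5.7000 + 8.9000i)(-5.5000 - 7.8000i) = 100.7700 - 4.4900i
Denominator: (-5.5)^2 + 7.8^2 = 91.09
Result = (100.7700 - 4.4900i)/91.09

1.1063 - 0.0493i


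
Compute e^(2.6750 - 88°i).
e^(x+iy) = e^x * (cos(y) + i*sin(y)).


e^2.6750 = 14.5123
cos(-88°) = 0.0349
sin(-88°) = -0.999391
Real = 14.5123*0.0349 = 0.5065
Imag = 14.5123*(-0.999391) = -14.5035

0.5065 - 14.5035i


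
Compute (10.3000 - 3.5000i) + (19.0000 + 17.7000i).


Real: 10.3 + 19 = 29.3
Imag: -3.5 + 17.7 = 14.2

29.3000 + 14.2000i


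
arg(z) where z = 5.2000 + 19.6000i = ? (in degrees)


Re = 5.2, Im = 19.6
arg = atan2(19.6, 5.2) = 75.1414 degrees

arg(z) = 75.1414 degrees


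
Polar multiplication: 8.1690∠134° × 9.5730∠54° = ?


r = 8.1690 * 9.5730 = 78.2018
theta = 134° + 54° = 188° = 188° (mod 360)

78.2018 cis(188°)


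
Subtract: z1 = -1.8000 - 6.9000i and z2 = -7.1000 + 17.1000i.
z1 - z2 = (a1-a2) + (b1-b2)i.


Real: -1.8 + 7.1 = 5.3
Imag: -6.9 - 17.1 = -24

5.3000 - 24.0000i


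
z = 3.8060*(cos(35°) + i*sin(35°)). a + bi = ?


a = 3.8060*cos(35°) = 3.8060*0.81915 = 3.1177
b = 3.8060*sin(35°) = 3.8060*0.57358 = 2.1830

3.1177 + 2.1830i


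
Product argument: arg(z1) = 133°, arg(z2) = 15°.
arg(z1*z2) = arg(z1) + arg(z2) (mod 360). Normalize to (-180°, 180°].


arg(z1*z2) = 133° + 15° = 148°
Normalized to (-180°, 180°]: 148°

148°


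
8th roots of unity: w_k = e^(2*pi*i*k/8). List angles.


The 8th roots of unity are cis(360k/8°) for k=0..7
Angle step = 360/8 = 45°
Primitive root: cis(45°)
Primitive root = 0.7071 + 0.7071i

8 roots at angles: 0°, 45°, 90°, 135°, 180°, 225°, 270°, 315°


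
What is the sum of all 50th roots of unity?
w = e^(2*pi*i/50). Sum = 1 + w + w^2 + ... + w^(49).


The sum of all 50th roots of unity is 0.
Geometric series: (1 - w^50)/(1 - w) = (1-1)/(1-w) = 0 since w^50 = 1, w ≠ 1.
Alternatively: coefficient of z^49 in z^50 - 1 is 0.

0


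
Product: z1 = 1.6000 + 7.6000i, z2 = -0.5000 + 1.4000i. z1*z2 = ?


Real = 1.6*(-0.5) - 7.6*1.4 = -0.8 - 10.64 = -11.44
Imag = 1.6*1.4 - (0.5)*7.6 = 2.24 - (3.8) = -1.56

-11.4400 - 1.5600i


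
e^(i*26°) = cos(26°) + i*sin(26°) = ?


cos(26°) = 0.8988
sin(26°) = 0.4384

e^(i*26°) = 0.8988 + 0.4384i


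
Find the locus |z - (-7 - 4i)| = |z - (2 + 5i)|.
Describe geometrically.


Equal distances means the locus is the perpendicular bisector of z1 and z2.
Midpoint = ((-7+2)/2, (-4+5)/2) = (-2.5000, 0.5000)

Perpendicular bisector through (-2.5000, 0.5000)


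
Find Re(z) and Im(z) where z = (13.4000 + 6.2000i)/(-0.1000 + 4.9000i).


Multiply by conjugate: (13.4000 + 6.2000i)(-0.1000 - 4.9000i) / ((-0.1)^2 + 4.9^2)
Numerator real = 13.4*(-0.1) + 6.2*4.9 = 29.04
Numerator imag = 6.2*(-0.1) - 13.4*4.9 = -66.28
Denominator = 24.02
Re(z) = 29.04/24.02 = 1.2090
Im(z) = -66.28/24.02 = -2.7594

Re(z) = 1.2090, Im(z) = -2.7594


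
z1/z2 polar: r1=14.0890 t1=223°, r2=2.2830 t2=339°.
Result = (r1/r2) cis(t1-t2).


r = 14.0890 / 2.2830 = 6.1713
theta = 223° - 339° = -116° = 244° (mod 360)

6.1713 cis(244°)


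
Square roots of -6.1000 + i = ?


|z| = sqrt(37.21+1) = 6.1814
sqrt((|z|+a)/2) = sqrt((6.1814+(-6.1))/2) = sqrt(0.0407) = 0.2018
sqrt((|z|-a)/2) = sqrt((6.1814-(-6.1))/2) = sqrt(6.1407) = 2.4780

±(0.2018 + 2.4780i) i.e. 0.2018 + 2.4780i and -0.2018 - 2.4780i


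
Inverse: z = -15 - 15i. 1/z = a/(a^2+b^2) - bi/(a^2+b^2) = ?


|z|^2 = 225+225 = 450
1/z = (-15 + 15i)/450

1/z = -0.0333 + 0.0333i


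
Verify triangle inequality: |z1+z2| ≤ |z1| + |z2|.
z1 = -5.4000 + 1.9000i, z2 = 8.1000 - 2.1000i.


|z1| = sqrt((-5.4)^2 + 1.9^2) = sqrt(32.77) = 5.7245
|z2| = sqrt(8.1^2 + (-2.1)^2) = sqrt(70.02) = 8.3678
z1+z2 = 2.7000 - 0.2000i
|z1+z2| = sqrt(7.33) = 2.7074
|z1|+|z2| = 5.7245 + 8.3678 = 14.0923

|z1+z2| = 2.7074 ≤ |z1|+|z2| = 14.0923 (verified)


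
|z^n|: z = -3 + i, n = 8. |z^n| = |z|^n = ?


|z| = sqrt(9+1) = sqrt(10) = 3.1623
|z^8| = |z|^8 = (sqrt(10))^8 = 10^4 = 10000

|z^8| = 10000


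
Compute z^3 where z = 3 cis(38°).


r^3 = 3^3 = 27
n*theta = 3*38° = 114° = 114° (mod 360)
a = 27*cos(114°) = -10.9819
b = 27*sin(114°) = 24.6657

27 cis(114°) = -10.9819 + 24.6657i


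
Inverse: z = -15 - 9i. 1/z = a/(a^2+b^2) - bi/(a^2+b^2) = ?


|z|^2 = 225+81 = 306
1/z = (-15 + 9i)/306

1/z = -0.0490 + 0.0294i


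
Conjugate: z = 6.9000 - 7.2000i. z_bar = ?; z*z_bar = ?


z_bar = 6.9000 + 7.2000i
z*z_bar = 6.9^2 + (-7.2)^2 = 47.61 + 51.84 = 99.45

z_bar = 6.9000 + 7.2000i, z*z_bar = 99.45


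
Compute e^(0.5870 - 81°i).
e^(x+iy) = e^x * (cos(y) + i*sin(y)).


e^0.5870 = 1.79858
cos(-81°) = 0.15643
sin(-81°) = -0.98769
Real = 1.79858*0.15643 = 0.2814
Imag = 1.79858*(-0.98769) = -1.7764

0.2814 - 1.7764i


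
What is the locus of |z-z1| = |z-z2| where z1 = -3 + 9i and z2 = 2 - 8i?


Equal distances means the locus is the perpendicular bisector of z1 and z2.
Midpoint = ((-3+2)/2, (9+(-8))/2) = (-0.5000, 0.5000)

Perpendicular bisector through (-0.5000, 0.5000)


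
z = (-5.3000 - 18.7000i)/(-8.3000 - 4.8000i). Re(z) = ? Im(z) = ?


Multiply by conjugate: (-5.3000 - 18.7000i)(-8.3000 + 4.8000i) / ((-8.3)^2 + (-4.8)^2)
Numerator real = -5.3*(-8.3) - (18.7)*(-4.8) = 133.75
Numerator imag = -18.7*(-8.3) - (-5.3)*(-4.8) = 129.77
Denominator = 91.93
Re(z) = 133.75/91.93 = 1.4549
Im(z) = 129.77/91.93 = 1.4116

Re(z) = 1.4549, Im(z) = 1.4116


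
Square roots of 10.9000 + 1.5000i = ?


|z| = sqrt(118.81+2.25) = 11.0027
sqrt((|z|+a)/2) = sqrt((11.0027+10.9)/2) = sqrt(10.9514) = 3.3093
sqrt((|z|-a)/2) = sqrt((11.0027-10.9)/2) = sqrt(0.0514) = 0.2266

±(3.3093 + 0.2266i) i.e. 3.3093 + 0.2266i and -3.3093 - 0.2266i


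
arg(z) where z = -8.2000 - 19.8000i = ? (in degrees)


Re = -8.2, Im = -19.8
arg = atan2(-19.8, -8.2) = -112.4965 degrees

arg(z) = -112.4965 degrees


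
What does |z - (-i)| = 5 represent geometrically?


|z - z0| = r is a circle with center z0 and radius r.
Center = (0, -1), radius = 5

Circle with center (0, -1) and radius 5


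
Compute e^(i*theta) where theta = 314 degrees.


cos(314°) = 0.6947
sin(314°) = -0.7193

e^(i*314°) = 0.6947 - 0.7193i


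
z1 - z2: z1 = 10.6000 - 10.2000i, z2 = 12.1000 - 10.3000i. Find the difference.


Real: 10.6 - 12.1 = -1.5
Imag: -10.2 + 10.3 = 0.1

-1.5000 + 0.1000i


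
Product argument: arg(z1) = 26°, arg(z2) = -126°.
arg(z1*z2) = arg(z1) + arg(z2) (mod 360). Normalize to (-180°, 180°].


arg(z1*z2) = 26° - 126° = -100°
Normalized to (-180°, 180°]: -100°

-100°


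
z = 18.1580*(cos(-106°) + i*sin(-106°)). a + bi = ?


a = 18.1580*cos(-106°) = 18.1580*(-0.275637) = -5.0050
b = 18.1580*sin(-106°) = 18.1580*(-0.96126) = -17.4546

-5.0050 - 17.4546i


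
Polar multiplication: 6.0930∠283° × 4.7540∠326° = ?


r = 6.0930 * 4.7540 = 28.9661
theta = 283° + 326° = 609° = 249° (mod 360)

28.9661 cis(249°)


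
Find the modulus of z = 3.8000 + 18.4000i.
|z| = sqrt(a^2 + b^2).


|z| = sqrt(3.8^2 + 18.4^2) = sqrt(14.44 + 338.56) = sqrt(353) = 18.7883

|z| = 18.7883


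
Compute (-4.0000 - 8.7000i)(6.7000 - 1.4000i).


Real = -4*6.7 - (-8.7)*(-1.4) = -26.8 - 12.18 = -38.98
Imag = -4*(-1.4) + 6.7*(-8.7) = 5.6 - (58.29) = -52.69

-38.9800 - 52.6900i


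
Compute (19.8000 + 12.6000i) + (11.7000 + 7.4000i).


Real: 19.8 + 11.7 = 31.5
Imag: 12.6 + 7.4 = 20

31.5000 + 20.0000i


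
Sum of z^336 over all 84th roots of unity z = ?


The roots are w_k = w^k with w = e^(2*pi*i/84), and (w^k)^336 = (w^336)^k.
So S = 1 + u + u^2 + ... + u^(83) with u = w^336.
336 = 4*84 + 0, so 336 is a multiple of 84 and u = (w^84)^4 = 1.
Every one of the 84 terms equals 1: S = 84

S = 84


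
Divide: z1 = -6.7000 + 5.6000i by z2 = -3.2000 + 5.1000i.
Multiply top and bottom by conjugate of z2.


Conjugate of z2 = -3.2000 - 5.1000i
Numerator: (-6.7000 + 5.6000i)(-3.2000 - 5.1000i) = 50.0000 + 16.2500i
Denominator: (-3.2)^2 + 5.1^2 = 36.25
Result = (50.0000 + 16.2500i)/36.25

1.3793 + 0.4483i


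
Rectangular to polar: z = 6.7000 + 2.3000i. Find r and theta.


r = sqrt(44.89+5.29) = sqrt(50.18) = 7.0838
theta = atan2(2.3, 6.7) = 18.9465 degrees

r = 7.0838, theta = 18.9465 degrees


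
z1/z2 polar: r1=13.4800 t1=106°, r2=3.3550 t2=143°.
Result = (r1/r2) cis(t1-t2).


r = 13.4800 / 3.3550 = 4.0179
theta = 106° - 143° = -37° = 323° (mod 360)

4.0179 cis(323°)


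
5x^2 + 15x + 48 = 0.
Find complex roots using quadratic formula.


disc = 15^2 - 4*5*48 = 225 - 960 = -735
sqrt(|disc|) = sqrt(735) = 27.1109
Real part = -15/(2*5) = -1.5000
Imag part = 27.1109/(2*5) = 2.7111

-1.5000 ± 2.7111i


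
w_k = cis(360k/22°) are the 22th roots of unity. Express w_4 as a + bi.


Angle = 360*4/22 = 65.4545°
a = cos(65.4545°) = 0.4154
b = sin(65.4545°) = 0.9096

0.4154 + 0.9096i


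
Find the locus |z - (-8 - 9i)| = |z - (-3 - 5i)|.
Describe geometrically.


Equal distances means the locus is the perpendicular bisector of z1 and z2.
Midpoint = ((-8+(-3))/2, (-9+(-5))/2) = (-5.5000, -7.0000)

Perpendicular bisector through (-5.5000, -7.0000)


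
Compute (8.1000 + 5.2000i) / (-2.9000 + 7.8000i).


Conjugate of z2 = -2.9000 - 7.8000i
Numerator: (8.1000 + 5.2000i)(-2.9000 - 7.8000i) = 17.0700 - 78.2600i
Denominator: (-2.9)^2 + 7.8^2 = 69.25
Result = (17.0700 - 78.2600i)/69.25

0.2465 - 1.1301i


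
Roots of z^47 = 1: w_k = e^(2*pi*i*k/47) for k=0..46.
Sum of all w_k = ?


The sum of all 47th roots of unity is 0.
Geometric series: (1 - w^47)/(1 - w) = (1-1)/(1-w) = 0 since w^47 = 1, w ≠ 1.
Alternatively: coefficient of z^46 in z^47 - 1 is 0.

0


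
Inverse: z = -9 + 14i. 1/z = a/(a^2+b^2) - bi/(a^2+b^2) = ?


|z|^2 = 81+196 = 277
1/z = (-9 - 14i)/277

1/z = -0.0325 - 0.0505i


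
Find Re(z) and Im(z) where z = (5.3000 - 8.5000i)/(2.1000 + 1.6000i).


Multiply by conjugate: (5.3000 - 8.5000i)(2.1000 - 1.6000i) / (2.1^2 + 1.6^2)
Numerator real = 5.3*2.1 - (8.5)*1.6 = -2.47
Numerator imag = -8.5*2.1 - 5.3*1.6 = -26.33
Denominator = 6.97
Re(z) = -2.47/6.97 = -0.3544
Im(z) = -26.33/6.97 = -3.7776

Re(z) = -0.3544, Im(z) = -3.7776


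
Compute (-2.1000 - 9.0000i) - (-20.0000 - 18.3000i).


Real: -2.1 + 20 = 17.9
Imag: -9 + 18.3 = 9.3

17.9000 + 9.3000i


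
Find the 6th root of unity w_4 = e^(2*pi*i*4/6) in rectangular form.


Angle = 360*4/6 = 240°
a = cos(240°) = -0.5000
b = sin(240°) = -0.8660

-0.5000 - 0.8660i


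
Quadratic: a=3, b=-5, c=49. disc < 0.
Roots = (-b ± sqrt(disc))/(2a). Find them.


disc = (-5)^2 - 4*3*49 = 25 - 588 = -563
sqrt(|disc|) = sqrt(563) = 23.7276
Real part = 5/(2*3) = 0.8333
Imag part = 23.7276/(2*3) = 3.9546

0.8333 ± 3.9546i


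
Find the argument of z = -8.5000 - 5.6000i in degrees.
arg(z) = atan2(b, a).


Re = -8.5, Im = -5.6
arg = atan2(-5.6, -8.5) = -146.6222 degrees

arg(z) = -146.6222 degrees


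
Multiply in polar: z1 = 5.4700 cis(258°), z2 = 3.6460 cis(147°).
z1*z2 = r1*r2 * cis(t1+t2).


r = 5.4700 * 3.6460 = 19.9436
theta = 258° + 147° = 405° = 45° (mod 360)

19.9436 cis(45°)


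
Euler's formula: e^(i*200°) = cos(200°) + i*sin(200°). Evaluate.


cos(200°) = -0.9397
sin(200°) = -0.3420

e^(i*200°) = -0.9397 - 0.3420i


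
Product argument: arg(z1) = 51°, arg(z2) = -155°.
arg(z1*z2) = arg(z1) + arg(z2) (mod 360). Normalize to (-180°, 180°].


arg(z1*z2) = 51° - 155° = -104°
Normalized to (-180°, 180°]: -104°

-104°
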